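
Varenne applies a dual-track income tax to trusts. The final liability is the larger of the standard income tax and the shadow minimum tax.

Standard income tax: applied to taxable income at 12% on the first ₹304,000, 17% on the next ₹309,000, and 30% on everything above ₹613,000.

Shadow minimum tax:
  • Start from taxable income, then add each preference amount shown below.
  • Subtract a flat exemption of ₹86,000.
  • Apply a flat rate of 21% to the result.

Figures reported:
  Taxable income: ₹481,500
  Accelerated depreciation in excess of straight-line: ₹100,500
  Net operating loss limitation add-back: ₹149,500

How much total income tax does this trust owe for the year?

₹135,555

Shadow minimum tax:
  Adjusted income: ₹481,500 + ₹100,500 + ₹149,500 = ₹731,500
  Less exemption ₹86,000 → base ₹645,500
  ₹645,500 × 21% = ₹135,555

Standard income tax:
  ₹304,000 × 12% = ₹36,480
  ₹177,500 × 17% = ₹30,175
  → ₹66,655

₹135,555 > ₹66,655, so the shadow minimum tax is the binding amount.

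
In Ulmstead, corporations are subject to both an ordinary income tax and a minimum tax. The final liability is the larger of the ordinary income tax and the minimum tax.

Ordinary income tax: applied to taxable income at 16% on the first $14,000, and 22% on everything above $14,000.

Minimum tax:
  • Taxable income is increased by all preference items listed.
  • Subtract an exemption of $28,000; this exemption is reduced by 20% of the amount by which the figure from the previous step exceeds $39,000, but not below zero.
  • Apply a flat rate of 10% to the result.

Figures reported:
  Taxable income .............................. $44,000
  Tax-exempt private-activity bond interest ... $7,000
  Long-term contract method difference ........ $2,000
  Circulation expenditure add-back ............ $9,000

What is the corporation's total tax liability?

Minimum tax:
  Adjusted income: $44,000 + $7,000 + $2,000 + $9,000 = $62,000
  Exemption: $28,000 − 20% × ($62,000 − $39,000) = $28,000 − $4,600 = $23,400
  Base: $62,000 − $23,400 = $38,600
  $38,600 × 10% = $3,860

Ordinary income tax:
  $14,000 × 16% = $2,240
  $30,000 × 22% = $6,600
  → $8,840

$8,840 > $3,860, so the ordinary income tax governs.

$8,840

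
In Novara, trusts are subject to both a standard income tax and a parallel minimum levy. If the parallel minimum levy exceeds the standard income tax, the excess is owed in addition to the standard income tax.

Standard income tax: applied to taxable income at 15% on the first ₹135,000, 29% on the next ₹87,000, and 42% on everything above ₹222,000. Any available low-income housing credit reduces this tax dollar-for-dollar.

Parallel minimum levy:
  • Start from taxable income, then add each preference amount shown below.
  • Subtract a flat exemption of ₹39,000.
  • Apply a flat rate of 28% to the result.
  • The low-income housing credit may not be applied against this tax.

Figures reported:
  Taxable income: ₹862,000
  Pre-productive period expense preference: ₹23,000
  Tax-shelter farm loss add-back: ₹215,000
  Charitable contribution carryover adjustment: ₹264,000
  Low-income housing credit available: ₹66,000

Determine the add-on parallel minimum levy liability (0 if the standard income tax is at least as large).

₹122,720

Parallel minimum levy:
  Adjusted income: ₹862,000 + ₹23,000 + ₹215,000 + ₹264,000 = ₹1,364,000
  Less exemption ₹39,000 → base ₹1,325,000
  ₹1,325,000 × 28% = ₹371,000

Standard income tax:
  ₹135,000 × 15% = ₹20,250
  ₹87,000 × 29% = ₹25,230
  ₹640,000 × 42% = ₹268,800
  → ₹314,280
  Less low-income housing credit ₹66,000 → ₹248,280

Excess of parallel minimum levy over standard income tax: ₹371,000 − ₹248,280 = ₹122,720.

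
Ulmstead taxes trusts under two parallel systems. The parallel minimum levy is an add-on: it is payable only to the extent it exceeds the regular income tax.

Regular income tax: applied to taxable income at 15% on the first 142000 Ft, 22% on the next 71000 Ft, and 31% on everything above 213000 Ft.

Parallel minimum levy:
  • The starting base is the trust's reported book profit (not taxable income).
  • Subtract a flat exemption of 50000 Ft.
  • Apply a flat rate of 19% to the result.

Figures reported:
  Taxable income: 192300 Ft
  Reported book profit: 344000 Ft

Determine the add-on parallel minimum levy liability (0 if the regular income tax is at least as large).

Regular income tax:
  142000 Ft × 15% = 21300 Ft
  50300 Ft × 22% = 11066 Ft
  → 32366 Ft

Parallel minimum levy:
  Base (reported book profit): 344000 Ft
  Less exemption 50000 Ft → base 294000 Ft
  294000 Ft × 19% = 55860 Ft

Excess of parallel minimum levy over regular income tax: 55860 Ft − 32366 Ft = 23494 Ft.

23494 Ft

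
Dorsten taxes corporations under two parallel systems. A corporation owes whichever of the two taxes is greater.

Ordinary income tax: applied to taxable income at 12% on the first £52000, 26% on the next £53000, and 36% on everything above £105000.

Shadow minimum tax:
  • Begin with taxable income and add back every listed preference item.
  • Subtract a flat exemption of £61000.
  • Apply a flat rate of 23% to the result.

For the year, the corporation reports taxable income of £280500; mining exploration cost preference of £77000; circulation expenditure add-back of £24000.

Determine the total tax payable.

Shadow minimum tax:
  Adjusted income: £280500 + £77000 + £24000 = £381500
  Less exemption £61000 → base £320500
  £320500 × 23% = £73715

Ordinary income tax:
  £52000 × 12% = £6240
  £53000 × 26% = £13780
  £175500 × 36% = £63180
  → £83200

£83200 > £73715, so the ordinary income tax governs.

£83200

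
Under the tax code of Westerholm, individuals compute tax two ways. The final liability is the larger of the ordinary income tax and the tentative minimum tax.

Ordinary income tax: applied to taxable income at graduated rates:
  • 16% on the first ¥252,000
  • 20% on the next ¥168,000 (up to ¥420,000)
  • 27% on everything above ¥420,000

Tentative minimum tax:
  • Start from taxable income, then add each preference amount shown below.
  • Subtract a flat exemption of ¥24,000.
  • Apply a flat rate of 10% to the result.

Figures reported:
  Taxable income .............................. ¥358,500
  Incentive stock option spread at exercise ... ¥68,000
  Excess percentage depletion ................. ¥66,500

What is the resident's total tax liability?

Tentative minimum tax:
  Adjusted income: ¥358,500 + ¥68,000 + ¥66,500 = ¥493,000
  Less exemption ¥24,000 → base ¥469,000
  ¥469,000 × 10% = ¥46,900

Ordinary income tax:
  ¥252,000 × 16% = ¥40,320
  ¥106,500 × 20% = ¥21,300
  → ¥61,620

¥61,620 > ¥46,900, so the ordinary income tax governs.

¥61,620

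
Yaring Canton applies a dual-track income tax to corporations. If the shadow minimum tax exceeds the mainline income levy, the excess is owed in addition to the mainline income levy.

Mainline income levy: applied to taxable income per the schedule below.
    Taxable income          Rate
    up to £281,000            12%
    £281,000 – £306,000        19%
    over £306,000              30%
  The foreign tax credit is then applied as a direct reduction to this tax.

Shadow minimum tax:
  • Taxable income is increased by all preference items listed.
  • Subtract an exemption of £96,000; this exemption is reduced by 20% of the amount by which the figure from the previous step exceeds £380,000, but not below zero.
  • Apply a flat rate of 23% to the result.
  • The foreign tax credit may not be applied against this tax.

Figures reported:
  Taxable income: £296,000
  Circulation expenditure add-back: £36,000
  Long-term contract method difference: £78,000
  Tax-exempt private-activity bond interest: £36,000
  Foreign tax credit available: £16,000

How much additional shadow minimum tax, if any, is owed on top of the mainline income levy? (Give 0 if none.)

£62,966

Shadow minimum tax:
  Adjusted income: £296,000 + £36,000 + £78,000 + £36,000 = £446,000
  Exemption: £96,000 − 20% × (£446,000 − £380,000) = £96,000 − £13,200 = £82,800
  Base: £446,000 − £82,800 = £363,200
  £363,200 × 23% = £83,536

Mainline income levy:
  £281,000 × 12% = £33,720
  £15,000 × 19% = £2,850
  → £36,570
  Less foreign tax credit £16,000 → £20,570

Excess of shadow minimum tax over mainline income levy: £83,536 − £20,570 = £62,966.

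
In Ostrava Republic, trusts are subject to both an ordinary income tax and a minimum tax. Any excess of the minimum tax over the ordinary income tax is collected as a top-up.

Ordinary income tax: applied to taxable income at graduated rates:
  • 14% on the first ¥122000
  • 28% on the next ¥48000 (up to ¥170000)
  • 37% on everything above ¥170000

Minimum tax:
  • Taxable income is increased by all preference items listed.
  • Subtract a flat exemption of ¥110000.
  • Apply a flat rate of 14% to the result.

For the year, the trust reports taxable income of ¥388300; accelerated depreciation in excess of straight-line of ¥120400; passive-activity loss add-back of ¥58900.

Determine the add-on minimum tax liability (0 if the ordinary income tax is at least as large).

Minimum tax:
  Adjusted income: ¥388300 + ¥120400 + ¥58900 = ¥567600
  Less exemption ¥110000 → base ¥457600
  ¥457600 × 14% = ¥64064

Ordinary income tax:
  ¥122000 × 14% = ¥17080
  ¥48000 × 28% = ¥13440
  ¥218300 × 37% = ¥80771
  → ¥111291

¥64064 ≤ ¥111291, so no add-on is due.

¥0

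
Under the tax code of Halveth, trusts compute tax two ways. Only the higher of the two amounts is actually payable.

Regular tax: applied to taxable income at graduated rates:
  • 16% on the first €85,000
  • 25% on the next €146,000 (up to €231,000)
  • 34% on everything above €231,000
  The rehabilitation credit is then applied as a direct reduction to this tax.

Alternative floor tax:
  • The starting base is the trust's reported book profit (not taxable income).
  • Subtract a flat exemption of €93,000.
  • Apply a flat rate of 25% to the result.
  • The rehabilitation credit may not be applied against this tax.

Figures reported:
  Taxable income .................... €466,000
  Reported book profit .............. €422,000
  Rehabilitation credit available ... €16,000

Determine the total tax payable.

€114,000

Regular tax:
  €85,000 × 16% = €13,600
  €146,000 × 25% = €36,500
  €235,000 × 34% = €79,900
  → €130,000
  Less rehabilitation credit €16,000 → €114,000

Alternative floor tax:
  Base (reported book profit): €422,000
  Less exemption €93,000 → base €329,000
  €329,000 × 25% = €82,250

€114,000 > €82,250, so the regular tax governs.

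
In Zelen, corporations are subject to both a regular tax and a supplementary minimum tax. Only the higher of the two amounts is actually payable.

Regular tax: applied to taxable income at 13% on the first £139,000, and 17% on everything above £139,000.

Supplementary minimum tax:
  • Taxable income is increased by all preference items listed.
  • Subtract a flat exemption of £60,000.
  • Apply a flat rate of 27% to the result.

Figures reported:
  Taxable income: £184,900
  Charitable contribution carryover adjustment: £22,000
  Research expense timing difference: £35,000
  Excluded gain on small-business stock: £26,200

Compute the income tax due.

£56,187

Regular tax:
  £139,000 × 13% = £18,070
  £45,900 × 17% = £7,803
  → £25,873

Supplementary minimum tax:
  Adjusted income: £184,900 + £22,000 + £35,000 + £26,200 = £268,100
  Less exemption £60,000 → base £208,100
  £208,100 × 27% = £56,187

£56,187 > £25,873, so the supplementary minimum tax is the binding amount.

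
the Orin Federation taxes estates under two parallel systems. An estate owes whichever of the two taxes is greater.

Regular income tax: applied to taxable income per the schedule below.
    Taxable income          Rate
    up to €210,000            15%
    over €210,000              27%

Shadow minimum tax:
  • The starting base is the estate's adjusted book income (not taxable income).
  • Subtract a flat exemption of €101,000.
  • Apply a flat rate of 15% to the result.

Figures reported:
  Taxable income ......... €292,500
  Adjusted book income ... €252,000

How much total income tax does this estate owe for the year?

Shadow minimum tax:
  Base (adjusted book income): €252,000
  Less exemption €101,000 → base €151,000
  €151,000 × 15% = €22,650

Regular income tax:
  €210,000 × 15% = €31,500
  €82,500 × 27% = €22,275
  → €53,775

€53,775 > €22,650, so the regular income tax governs.

€53,775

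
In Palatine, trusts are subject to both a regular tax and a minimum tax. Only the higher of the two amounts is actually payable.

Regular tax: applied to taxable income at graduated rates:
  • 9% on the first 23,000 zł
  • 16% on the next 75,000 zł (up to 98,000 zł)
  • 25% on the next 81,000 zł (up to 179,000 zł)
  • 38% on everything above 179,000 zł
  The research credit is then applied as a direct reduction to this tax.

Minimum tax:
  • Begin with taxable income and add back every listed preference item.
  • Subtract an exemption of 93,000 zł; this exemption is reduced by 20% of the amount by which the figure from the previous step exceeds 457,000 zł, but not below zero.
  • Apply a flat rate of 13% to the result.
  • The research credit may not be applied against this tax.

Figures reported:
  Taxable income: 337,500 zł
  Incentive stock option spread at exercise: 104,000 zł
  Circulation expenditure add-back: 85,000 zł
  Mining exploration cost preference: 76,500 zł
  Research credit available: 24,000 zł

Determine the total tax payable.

70,550 zł

Regular tax:
  23,000 zł × 9% = 2,070 zł
  75,000 zł × 16% = 12,000 zł
  81,000 zł × 25% = 20,250 zł
  158,500 zł × 38% = 60,230 zł
  → 94,550 zł
  Less research credit 24,000 zł → 70,550 zł

Minimum tax:
  Adjusted income: 337,500 zł + 104,000 zł + 85,000 zł + 76,500 zł = 603,000 zł
  Exemption: 93,000 zł − 20% × (603,000 zł − 457,000 zł) = 93,000 zł − 29,200 zł = 63,800 zł
  Base: 603,000 zł − 63,800 zł = 539,200 zł
  539,200 zł × 13% = 70,096 zł

70,550 zł > 70,096 zł, so the regular tax governs.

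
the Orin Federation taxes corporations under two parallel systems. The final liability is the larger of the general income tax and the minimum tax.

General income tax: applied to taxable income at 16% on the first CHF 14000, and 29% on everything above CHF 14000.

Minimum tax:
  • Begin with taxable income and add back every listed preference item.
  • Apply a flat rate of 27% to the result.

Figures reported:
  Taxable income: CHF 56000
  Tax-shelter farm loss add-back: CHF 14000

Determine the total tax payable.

General income tax:
  CHF 14000 × 16% = CHF 2240
  CHF 42000 × 29% = CHF 12180
  → CHF 14420

Minimum tax:
  Adjusted income: CHF 56000 + CHF 14000 = CHF 70000
  CHF 70000 × 27% = CHF 18900

CHF 18900 > CHF 14420, so the minimum tax is the binding amount.

CHF 18900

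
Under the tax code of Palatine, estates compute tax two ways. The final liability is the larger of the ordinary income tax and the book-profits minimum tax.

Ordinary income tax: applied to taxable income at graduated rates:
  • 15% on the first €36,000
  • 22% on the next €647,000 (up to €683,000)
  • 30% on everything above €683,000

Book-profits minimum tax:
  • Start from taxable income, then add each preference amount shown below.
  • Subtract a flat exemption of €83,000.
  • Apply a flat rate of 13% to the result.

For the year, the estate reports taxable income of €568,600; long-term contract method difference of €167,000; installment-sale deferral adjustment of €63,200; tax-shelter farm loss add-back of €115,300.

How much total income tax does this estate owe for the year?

Ordinary income tax:
  €36,000 × 15% = €5,400
  €532,600 × 22% = €117,172
  → €122,572

Book-profits minimum tax:
  Adjusted income: €568,600 + €167,000 + €63,200 + €115,300 = €914,100
  Less exemption €83,000 → base €831,100
  €831,100 × 13% = €108,043

€122,572 > €108,043, so the ordinary income tax governs.

€122,572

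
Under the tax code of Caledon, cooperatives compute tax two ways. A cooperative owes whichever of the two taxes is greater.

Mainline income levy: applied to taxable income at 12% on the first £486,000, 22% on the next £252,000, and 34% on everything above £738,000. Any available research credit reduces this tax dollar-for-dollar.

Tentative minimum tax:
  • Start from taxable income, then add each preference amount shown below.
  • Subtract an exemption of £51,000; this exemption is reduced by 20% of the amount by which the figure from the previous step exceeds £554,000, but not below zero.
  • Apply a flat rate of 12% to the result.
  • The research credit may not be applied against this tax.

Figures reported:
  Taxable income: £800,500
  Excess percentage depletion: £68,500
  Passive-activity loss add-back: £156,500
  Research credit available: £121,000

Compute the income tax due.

Tentative minimum tax:
  Adjusted income: £800,500 + £68,500 + £156,500 = £1,025,500
  Exemption: 20% × (£1,025,500 − £554,000) = £94,300 ≥ £51,000, so the exemption is fully phased out
  Base: £1,025,500 − £0 = £1,025,500
  £1,025,500 × 12% = £123,060

Mainline income levy:
  £486,000 × 12% = £58,320
  £252,000 × 22% = £55,440
  £62,500 × 34% = £21,250
  → £135,010
  Less research credit £121,000 → £14,010

£123,060 > £14,010, so the tentative minimum tax is the binding amount.

£123,060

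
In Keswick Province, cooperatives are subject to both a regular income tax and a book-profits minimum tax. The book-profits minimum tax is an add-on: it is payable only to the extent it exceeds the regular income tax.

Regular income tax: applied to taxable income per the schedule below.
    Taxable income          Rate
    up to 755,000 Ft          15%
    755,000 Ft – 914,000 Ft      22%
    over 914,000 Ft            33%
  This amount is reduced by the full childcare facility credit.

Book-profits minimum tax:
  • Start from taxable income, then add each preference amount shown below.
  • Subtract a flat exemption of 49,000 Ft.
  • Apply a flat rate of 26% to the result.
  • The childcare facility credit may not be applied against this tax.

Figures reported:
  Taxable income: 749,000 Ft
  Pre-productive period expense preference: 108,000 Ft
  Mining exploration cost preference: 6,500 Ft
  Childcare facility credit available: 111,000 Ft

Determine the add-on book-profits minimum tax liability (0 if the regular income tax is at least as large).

Book-profits minimum tax:
  Adjusted income: 749,000 Ft + 108,000 Ft + 6,500 Ft = 863,500 Ft
  Less exemption 49,000 Ft → base 814,500 Ft
  814,500 Ft × 26% = 211,770 Ft

Regular income tax:
  749,000 Ft × 15% = 112,350 Ft
  Less childcare facility credit 111,000 Ft → 1,350 Ft

Excess of book-profits minimum tax over regular income tax: 211,770 Ft − 1,350 Ft = 210,420 Ft.

210,420 Ft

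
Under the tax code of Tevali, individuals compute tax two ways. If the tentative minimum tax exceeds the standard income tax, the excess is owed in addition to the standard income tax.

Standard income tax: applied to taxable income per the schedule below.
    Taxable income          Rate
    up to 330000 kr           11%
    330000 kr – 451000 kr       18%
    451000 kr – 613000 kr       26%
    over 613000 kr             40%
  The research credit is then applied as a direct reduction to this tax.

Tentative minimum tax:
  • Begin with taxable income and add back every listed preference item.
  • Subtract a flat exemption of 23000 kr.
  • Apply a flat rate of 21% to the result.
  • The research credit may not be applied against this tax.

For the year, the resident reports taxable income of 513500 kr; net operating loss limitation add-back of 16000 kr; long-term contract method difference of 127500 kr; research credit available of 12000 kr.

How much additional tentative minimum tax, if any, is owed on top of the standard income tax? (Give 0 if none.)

70810 kr

Standard income tax:
  330000 kr × 11% = 36300 kr
  121000 kr × 18% = 21780 kr
  62500 kr × 26% = 16250 kr
  → 74330 kr
  Less research credit 12000 kr → 62330 kr

Tentative minimum tax:
  Adjusted income: 513500 kr + 16000 kr + 127500 kr = 657000 kr
  Less exemption 23000 kr → base 634000 kr
  634000 kr × 21% = 133140 kr

Excess of tentative minimum tax over standard income tax: 133140 kr − 62330 kr = 70810 kr.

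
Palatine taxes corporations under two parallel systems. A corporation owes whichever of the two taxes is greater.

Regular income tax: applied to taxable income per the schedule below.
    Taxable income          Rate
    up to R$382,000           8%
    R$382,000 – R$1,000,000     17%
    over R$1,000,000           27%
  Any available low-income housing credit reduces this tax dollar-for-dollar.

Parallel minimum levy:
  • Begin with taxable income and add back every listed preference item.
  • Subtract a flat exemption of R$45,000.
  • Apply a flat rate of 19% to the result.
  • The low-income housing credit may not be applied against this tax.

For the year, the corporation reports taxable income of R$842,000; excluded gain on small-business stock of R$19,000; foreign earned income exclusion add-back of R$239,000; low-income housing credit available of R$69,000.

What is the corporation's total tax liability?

Parallel minimum levy:
  Adjusted income: R$842,000 + R$19,000 + R$239,000 = R$1,100,000
  Less exemption R$45,000 → base R$1,055,000
  R$1,055,000 × 19% = R$200,450

Regular income tax:
  R$382,000 × 8% = R$30,560
  R$460,000 × 17% = R$78,200
  → R$108,760
  Less low-income housing credit R$69,000 → R$39,760

R$200,450 > R$39,760, so the parallel minimum levy is the binding amount.

R$200,450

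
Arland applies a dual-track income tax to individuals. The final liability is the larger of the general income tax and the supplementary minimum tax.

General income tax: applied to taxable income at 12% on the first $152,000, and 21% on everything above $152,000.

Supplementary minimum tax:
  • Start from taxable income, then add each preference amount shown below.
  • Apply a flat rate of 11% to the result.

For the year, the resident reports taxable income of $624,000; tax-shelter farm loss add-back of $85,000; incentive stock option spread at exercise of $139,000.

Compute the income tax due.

$117,360

Supplementary minimum tax:
  Adjusted income: $624,000 + $85,000 + $139,000 = $848,000
  $848,000 × 11% = $93,280

General income tax:
  $152,000 × 12% = $18,240
  $472,000 × 21% = $99,120
  → $117,360

$117,360 > $93,280, so the general income tax governs.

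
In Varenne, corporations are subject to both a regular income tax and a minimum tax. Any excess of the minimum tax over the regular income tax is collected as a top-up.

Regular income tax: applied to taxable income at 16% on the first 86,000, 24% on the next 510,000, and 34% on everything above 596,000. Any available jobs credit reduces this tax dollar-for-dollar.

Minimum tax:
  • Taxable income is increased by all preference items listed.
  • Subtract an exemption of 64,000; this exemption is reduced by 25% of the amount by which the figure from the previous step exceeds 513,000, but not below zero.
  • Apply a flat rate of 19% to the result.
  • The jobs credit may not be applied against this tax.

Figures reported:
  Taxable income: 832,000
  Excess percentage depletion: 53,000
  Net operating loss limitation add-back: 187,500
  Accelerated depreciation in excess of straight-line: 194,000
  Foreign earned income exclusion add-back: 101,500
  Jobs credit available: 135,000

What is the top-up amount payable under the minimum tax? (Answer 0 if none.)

178,520

Minimum tax:
  Adjusted income: 832,000 + 53,000 + 187,500 + 194,000 + 101,500 = 1,368,000
  Exemption: 25% × (1,368,000 − 513,000) = 213,750 ≥ 64,000, so the exemption is fully phased out
  Base: 1,368,000 − 0 = 1,368,000
  1,368,000 × 19% = 259,920

Regular income tax:
  86,000 × 16% = 13,760
  510,000 × 24% = 122,400
  236,000 × 34% = 80,240
  → 216,400
  Less jobs credit 135,000 → 81,400

Excess of minimum tax over regular income tax: 259,920 − 81,400 = 178,520.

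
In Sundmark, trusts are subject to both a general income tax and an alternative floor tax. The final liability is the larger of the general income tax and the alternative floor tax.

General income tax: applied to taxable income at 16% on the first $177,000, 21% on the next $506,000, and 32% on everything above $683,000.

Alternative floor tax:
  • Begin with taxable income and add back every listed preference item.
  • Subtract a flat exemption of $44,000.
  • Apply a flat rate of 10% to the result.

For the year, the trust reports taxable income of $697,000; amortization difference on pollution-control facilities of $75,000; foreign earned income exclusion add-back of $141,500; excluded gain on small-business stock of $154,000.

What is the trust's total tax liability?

$139,060

Alternative floor tax:
  Adjusted income: $697,000 + $75,000 + $141,500 + $154,000 = $1,067,500
  Less exemption $44,000 → base $1,023,500
  $1,023,500 × 10% = $102,350

General income tax:
  $177,000 × 16% = $28,320
  $506,000 × 21% = $106,260
  $14,000 × 32% = $4,480
  → $139,060

$139,060 > $102,350, so the general income tax governs.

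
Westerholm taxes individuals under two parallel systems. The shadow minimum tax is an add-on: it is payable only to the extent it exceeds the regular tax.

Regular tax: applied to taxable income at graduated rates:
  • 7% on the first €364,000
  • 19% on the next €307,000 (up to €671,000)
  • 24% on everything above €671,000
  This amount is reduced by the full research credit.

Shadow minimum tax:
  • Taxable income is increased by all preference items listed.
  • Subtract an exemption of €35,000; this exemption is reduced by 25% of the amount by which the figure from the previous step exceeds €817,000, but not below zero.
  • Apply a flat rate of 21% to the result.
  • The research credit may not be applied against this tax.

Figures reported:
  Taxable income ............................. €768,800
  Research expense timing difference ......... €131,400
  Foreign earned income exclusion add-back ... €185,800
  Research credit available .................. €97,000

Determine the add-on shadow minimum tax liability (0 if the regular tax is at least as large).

€217,778

Regular tax:
  €364,000 × 7% = €25,480
  €307,000 × 19% = €58,330
  €97,800 × 24% = €23,472
  → €107,282
  Less research credit €97,000 → €10,282

Shadow minimum tax:
  Adjusted income: €768,800 + €131,400 + €185,800 = €1,086,000
  Exemption: 25% × (€1,086,000 − €817,000) = €67,250 ≥ €35,000, so the exemption is fully phased out
  Base: €1,086,000 − €0 = €1,086,000
  €1,086,000 × 21% = €228,060

Excess of shadow minimum tax over regular tax: €228,060 − €10,282 = €217,778.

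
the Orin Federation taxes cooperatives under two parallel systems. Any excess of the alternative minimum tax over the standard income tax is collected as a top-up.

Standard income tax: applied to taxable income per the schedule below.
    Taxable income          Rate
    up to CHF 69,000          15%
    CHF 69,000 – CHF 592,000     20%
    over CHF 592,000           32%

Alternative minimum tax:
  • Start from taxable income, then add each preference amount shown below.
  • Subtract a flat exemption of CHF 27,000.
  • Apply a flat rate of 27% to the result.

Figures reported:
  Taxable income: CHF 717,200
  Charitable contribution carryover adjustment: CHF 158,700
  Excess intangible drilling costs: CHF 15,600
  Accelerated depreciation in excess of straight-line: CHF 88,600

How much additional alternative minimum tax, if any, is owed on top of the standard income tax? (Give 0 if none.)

CHF 102,323

Standard income tax:
  CHF 69,000 × 15% = CHF 10,350
  CHF 523,000 × 20% = CHF 104,600
  CHF 125,200 × 32% = CHF 40,064
  → CHF 155,014

Alternative minimum tax:
  Adjusted income: CHF 717,200 + CHF 158,700 + CHF 15,600 + CHF 88,600 = CHF 980,100
  Less exemption CHF 27,000 → base CHF 953,100
  CHF 953,100 × 27% = CHF 257,337

Excess of alternative minimum tax over standard income tax: CHF 257,337 − CHF 155,014 = CHF 102,323.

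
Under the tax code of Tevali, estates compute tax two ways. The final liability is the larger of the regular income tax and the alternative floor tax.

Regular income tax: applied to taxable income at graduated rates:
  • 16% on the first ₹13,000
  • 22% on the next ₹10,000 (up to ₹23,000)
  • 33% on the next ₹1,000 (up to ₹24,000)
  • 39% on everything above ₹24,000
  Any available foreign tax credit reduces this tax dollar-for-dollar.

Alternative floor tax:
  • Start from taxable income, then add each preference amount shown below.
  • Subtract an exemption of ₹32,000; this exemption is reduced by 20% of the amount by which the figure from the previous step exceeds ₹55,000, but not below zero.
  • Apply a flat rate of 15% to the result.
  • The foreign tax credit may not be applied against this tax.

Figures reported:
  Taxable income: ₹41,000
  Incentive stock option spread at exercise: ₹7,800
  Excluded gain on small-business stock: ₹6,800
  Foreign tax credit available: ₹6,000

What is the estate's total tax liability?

₹5,240

Regular income tax:
  ₹13,000 × 16% = ₹2,080
  ₹10,000 × 22% = ₹2,200
  ₹1,000 × 33% = ₹330
  ₹17,000 × 39% = ₹6,630
  → ₹11,240
  Less foreign tax credit ₹6,000 → ₹5,240

Alternative floor tax:
  Adjusted income: ₹41,000 + ₹7,800 + ₹6,800 = ₹55,600
  Exemption: ₹32,000 − 20% × (₹55,600 − ₹55,000) = ₹32,000 − ₹120 = ₹31,880
  Base: ₹55,600 − ₹31,880 = ₹23,720
  ₹23,720 × 15% = ₹3,558

₹5,240 > ₹3,558, so the regular income tax governs.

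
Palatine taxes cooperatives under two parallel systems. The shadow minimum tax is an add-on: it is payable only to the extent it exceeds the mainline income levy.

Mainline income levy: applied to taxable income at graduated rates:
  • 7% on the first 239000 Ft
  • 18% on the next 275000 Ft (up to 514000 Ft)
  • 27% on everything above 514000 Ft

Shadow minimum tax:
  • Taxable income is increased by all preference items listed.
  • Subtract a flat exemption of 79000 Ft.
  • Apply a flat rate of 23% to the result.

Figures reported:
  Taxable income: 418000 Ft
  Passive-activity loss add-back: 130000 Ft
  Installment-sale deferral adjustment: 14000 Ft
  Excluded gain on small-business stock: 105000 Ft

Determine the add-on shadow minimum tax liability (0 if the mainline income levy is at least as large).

Mainline income levy:
  239000 Ft × 7% = 16730 Ft
  179000 Ft × 18% = 32220 Ft
  → 48950 Ft

Shadow minimum tax:
  Adjusted income: 418000 Ft + 130000 Ft + 14000 Ft + 105000 Ft = 667000 Ft
  Less exemption 79000 Ft → base 588000 Ft
  588000 Ft × 23% = 135240 Ft

Excess of shadow minimum tax over mainline income levy: 135240 Ft − 48950 Ft = 86290 Ft.

86290 Ft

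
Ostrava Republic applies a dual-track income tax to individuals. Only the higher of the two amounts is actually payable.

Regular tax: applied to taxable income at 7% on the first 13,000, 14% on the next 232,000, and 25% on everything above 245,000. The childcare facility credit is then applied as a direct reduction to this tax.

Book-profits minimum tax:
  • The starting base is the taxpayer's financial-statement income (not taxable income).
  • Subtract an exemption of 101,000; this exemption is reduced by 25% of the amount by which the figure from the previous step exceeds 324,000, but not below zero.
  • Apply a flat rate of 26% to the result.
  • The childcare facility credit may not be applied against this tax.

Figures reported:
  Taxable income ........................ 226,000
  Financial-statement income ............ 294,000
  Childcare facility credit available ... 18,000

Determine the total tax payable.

50,180

Regular tax:
  13,000 × 7% = 910
  213,000 × 14% = 29,820
  → 30,730
  Less childcare facility credit 18,000 → 12,730

Book-profits minimum tax:
  Base (financial-statement income): 294,000
  Exemption: 294,000 ≤ 324,000, so full 101,000 applies
  Base: 294,000 − 101,000 = 193,000
  193,000 × 26% = 50,180

50,180 > 12,730, so the book-profits minimum tax is the binding amount.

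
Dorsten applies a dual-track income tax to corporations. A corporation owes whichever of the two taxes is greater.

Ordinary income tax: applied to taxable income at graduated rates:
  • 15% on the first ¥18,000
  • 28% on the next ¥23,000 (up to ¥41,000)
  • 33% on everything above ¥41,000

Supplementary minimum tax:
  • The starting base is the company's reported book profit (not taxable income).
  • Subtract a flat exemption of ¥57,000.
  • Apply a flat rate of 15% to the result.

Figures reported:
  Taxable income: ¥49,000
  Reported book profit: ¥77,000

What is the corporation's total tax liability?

¥11,780

Ordinary income tax:
  ¥18,000 × 15% = ¥2,700
  ¥23,000 × 28% = ¥6,440
  ¥8,000 × 33% = ¥2,640
  → ¥11,780

Supplementary minimum tax:
  Base (reported book profit): ¥77,000
  Less exemption ¥57,000 → base ¥20,000
  ¥20,000 × 15% = ¥3,000

¥11,780 > ¥3,000, so the ordinary income tax governs.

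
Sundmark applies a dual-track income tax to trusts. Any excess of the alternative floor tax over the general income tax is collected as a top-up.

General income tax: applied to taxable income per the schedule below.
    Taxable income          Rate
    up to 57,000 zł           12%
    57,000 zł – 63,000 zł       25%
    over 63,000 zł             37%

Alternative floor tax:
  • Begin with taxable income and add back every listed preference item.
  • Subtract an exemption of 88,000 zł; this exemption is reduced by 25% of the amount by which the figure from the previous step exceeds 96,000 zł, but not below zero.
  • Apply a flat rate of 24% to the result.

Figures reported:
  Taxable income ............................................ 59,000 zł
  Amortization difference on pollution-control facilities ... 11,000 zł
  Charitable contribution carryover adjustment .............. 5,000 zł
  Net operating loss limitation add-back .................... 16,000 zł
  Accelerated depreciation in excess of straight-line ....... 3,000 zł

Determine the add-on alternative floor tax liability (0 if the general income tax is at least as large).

Alternative floor tax:
  Adjusted income: 59,000 zł + 11,000 zł + 5,000 zł + 16,000 zł + 3,000 zł = 94,000 zł
  Exemption: 94,000 zł ≤ 96,000 zł, so full 88,000 zł applies
  Base: 94,000 zł − 88,000 zł = 6,000 zł
  6,000 zł × 24% = 1,440 zł

General income tax:
  57,000 zł × 12% = 6,840 zł
  2,000 zł × 25% = 500 zł
  → 7,340 zł

1,440 zł ≤ 7,340 zł, so no add-on is due.

0 zł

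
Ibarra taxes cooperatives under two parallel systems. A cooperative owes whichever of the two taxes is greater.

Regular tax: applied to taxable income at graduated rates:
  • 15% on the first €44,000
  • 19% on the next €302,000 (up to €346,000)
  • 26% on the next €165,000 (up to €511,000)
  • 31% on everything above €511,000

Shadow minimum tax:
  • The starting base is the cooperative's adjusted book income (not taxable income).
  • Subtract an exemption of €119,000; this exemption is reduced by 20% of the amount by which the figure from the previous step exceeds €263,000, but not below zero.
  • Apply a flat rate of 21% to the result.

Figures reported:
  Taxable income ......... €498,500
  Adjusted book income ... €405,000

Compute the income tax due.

Regular tax:
  €44,000 × 15% = €6,600
  €302,000 × 19% = €57,380
  €152,500 × 26% = €39,650
  → €103,630

Shadow minimum tax:
  Base (adjusted book income): €405,000
  Exemption: €119,000 − 20% × (€405,000 − €263,000) = €119,000 − €28,400 = €90,600
  Base: €405,000 − €90,600 = €314,400
  €314,400 × 21% = €66,024

€103,630 > €66,024, so the regular tax governs.

€103,630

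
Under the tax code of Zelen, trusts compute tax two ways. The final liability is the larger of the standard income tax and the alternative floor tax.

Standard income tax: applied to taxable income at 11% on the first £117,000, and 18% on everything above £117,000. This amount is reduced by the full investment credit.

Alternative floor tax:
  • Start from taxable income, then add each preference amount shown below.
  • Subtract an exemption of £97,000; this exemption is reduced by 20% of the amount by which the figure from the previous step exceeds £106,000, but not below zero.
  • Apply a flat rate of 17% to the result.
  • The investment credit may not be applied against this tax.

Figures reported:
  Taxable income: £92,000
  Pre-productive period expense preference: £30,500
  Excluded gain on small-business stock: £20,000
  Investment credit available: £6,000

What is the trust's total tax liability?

£8,976

Standard income tax:
  £92,000 × 11% = £10,120
  Less investment credit £6,000 → £4,120

Alternative floor tax:
  Adjusted income: £92,000 + £30,500 + £20,000 = £142,500
  Exemption: £97,000 − 20% × (£142,500 − £106,000) = £97,000 − £7,300 = £89,700
  Base: £142,500 − £89,700 = £52,800
  £52,800 × 17% = £8,976

£8,976 > £4,120, so the alternative floor tax is the binding amount.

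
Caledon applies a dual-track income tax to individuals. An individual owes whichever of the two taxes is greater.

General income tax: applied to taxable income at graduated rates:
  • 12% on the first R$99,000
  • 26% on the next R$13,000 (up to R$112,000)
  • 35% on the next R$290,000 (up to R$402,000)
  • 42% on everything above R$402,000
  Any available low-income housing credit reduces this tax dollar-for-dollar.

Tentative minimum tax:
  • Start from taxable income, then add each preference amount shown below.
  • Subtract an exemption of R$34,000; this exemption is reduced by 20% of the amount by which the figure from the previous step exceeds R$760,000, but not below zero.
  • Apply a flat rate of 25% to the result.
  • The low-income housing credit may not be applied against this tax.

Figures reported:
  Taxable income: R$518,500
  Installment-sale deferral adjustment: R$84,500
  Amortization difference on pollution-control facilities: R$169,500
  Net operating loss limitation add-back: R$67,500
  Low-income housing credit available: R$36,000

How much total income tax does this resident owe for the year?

R$205,500

General income tax:
  R$99,000 × 12% = R$11,880
  R$13,000 × 26% = R$3,380
  R$290,000 × 35% = R$101,500
  R$116,500 × 42% = R$48,930
  → R$165,690
  Less low-income housing credit R$36,000 → R$129,690

Tentative minimum tax:
  Adjusted income: R$518,500 + R$84,500 + R$169,500 + R$67,500 = R$840,000
  Exemption: R$34,000 − 20% × (R$840,000 − R$760,000) = R$34,000 − R$16,000 = R$18,000
  Base: R$840,000 − R$18,000 = R$822,000
  R$822,000 × 25% = R$205,500

R$205,500 > R$129,690, so the tentative minimum tax is the binding amount.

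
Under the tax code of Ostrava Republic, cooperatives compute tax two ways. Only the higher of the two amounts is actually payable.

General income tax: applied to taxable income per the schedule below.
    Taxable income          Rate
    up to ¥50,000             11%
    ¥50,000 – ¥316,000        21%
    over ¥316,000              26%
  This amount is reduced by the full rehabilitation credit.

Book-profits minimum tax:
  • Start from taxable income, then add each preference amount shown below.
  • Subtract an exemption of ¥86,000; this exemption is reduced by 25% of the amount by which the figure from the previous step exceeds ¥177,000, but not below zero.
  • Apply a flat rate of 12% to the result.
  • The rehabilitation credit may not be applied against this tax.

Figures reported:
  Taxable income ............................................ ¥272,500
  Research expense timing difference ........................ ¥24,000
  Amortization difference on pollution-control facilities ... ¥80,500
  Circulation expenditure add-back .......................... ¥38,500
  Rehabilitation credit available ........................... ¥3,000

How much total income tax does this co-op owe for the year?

¥49,225

Book-profits minimum tax:
  Adjusted income: ¥272,500 + ¥24,000 + ¥80,500 + ¥38,500 = ¥415,500
  Exemption: ¥86,000 − 25% × (¥415,500 − ¥177,000) = ¥86,000 − ¥59,625 = ¥26,375
  Base: ¥415,500 − ¥26,375 = ¥389,125
  ¥389,125 × 12% = ¥46,695

General income tax:
  ¥50,000 × 11% = ¥5,500
  ¥222,500 × 21% = ¥46,725
  → ¥52,225
  Less rehabilitation credit ¥3,000 → ¥49,225

¥49,225 > ¥46,695, so the general income tax governs.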